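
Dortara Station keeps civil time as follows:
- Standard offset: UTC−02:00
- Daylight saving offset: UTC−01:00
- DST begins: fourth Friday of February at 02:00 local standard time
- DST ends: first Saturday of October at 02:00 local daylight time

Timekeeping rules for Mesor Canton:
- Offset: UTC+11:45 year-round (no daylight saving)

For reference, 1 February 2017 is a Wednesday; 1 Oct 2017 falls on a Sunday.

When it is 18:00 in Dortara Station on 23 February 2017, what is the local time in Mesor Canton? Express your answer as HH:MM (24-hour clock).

1 February 2017 is a Wednesday, so the first Friday is February 3 and the fourth is February 24.
1 October 2017 is a Sunday, so the first Saturday is October 7.
Daylight saving runs 24 February – 7 October; 23 February 2017 is outside that window, so Dortara Station is on standard time at UTC−02:00.
18:00 Dortara Station + 2h = 20:00 UTC.
Mesor Canton has no daylight saving, so its offset is UTC+11:45 year-round.
20:00 UTC + 11h45m = 07:45 Mesor Canton (rolling into the next day, 24 February 2017).

07:45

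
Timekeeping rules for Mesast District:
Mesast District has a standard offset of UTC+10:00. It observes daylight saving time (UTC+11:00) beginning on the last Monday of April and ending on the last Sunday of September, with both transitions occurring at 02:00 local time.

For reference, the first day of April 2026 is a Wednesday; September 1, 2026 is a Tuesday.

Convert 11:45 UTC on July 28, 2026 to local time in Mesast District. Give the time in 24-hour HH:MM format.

22:45

1 April 2026 is a Wednesday, so Mondays fall on 6, 13, 20, 27; the last is April 27.
1 September 2026 is a Tuesday, so Sundays fall on 6, 13, 20, 27; the last is September 27.
At the standard offset (UTC+10:00), 11:45 UTC + 10h = 21:45 Mesast District standard time.
The standard-time date in Mesast District, July 28, 2026, lies within the daylight-saving period (27 April – 27 September), so Mesast District is on daylight time, UTC+11:00.
11:45 UTC + 11h = 22:45 local.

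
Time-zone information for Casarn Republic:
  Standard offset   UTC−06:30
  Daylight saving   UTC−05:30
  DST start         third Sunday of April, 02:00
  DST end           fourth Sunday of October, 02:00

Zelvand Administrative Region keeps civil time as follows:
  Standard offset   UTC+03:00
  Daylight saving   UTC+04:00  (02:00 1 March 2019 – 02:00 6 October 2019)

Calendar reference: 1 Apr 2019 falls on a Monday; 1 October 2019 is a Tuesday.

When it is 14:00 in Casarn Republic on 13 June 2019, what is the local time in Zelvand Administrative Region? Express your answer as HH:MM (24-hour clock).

23:30

1 April 2019 is a Monday, so the first Sunday is April 7 and the third is April 21.
1 October 2019 is a Tuesday, so the first Sunday is October 6 and the fourth is October 27.
13 June 2019 lies within the daylight-saving period (21 April – 27 October), so Casarn Republic is on daylight time, UTC−05:30.
14:00 Casarn Republic + 5h30m = 19:30 UTC.
At the standard offset (UTC+03:00), 19:30 UTC + 3h = 22:30 Zelvand Administrative Region standard time.
The standard-time date in Zelvand Administrative Region, 13 June 2019, falls between 1 March and 6 October, so daylight saving is in effect and Zelvand Administrative Region is at UTC+04:00.
19:30 UTC + 4h = 23:30 Zelvand Administrative Region.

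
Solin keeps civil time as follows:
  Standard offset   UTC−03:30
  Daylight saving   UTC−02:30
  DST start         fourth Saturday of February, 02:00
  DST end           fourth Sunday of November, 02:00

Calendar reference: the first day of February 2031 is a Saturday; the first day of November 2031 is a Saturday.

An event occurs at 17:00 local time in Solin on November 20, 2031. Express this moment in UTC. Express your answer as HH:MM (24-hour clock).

1 February 2031 is a Saturday, so the first Saturday is February 1 and the fourth is February 22.
1 November 2031 is a Saturday, so the first Sunday is November 2 and the fourth is November 23.
November 20, 2031 lies within the daylight-saving period (22 February – 23 November), so Solin is on daylight time, UTC−02:30.
17:00 local + 2h30m = 19:30 UTC.

19:30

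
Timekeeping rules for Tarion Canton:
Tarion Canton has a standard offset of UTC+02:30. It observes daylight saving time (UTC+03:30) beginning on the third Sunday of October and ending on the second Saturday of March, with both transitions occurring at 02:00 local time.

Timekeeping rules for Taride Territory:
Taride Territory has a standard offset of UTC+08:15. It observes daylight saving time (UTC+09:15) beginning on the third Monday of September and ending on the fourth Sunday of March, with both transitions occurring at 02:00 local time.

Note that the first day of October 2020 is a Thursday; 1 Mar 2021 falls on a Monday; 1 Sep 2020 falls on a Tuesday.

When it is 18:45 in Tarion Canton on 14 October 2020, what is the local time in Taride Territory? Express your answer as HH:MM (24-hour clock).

1 October 2020 is a Thursday, so the first Sunday is October 4 and the third is October 18.
1 March 2021 is a Monday, so the first Saturday is March 6 and the second is March 13.
Daylight saving runs 18 October 2020 – 13 March 2021; 14 October 2020 is outside that window, so Tarion Canton is on standard time at UTC+02:30.
18:45 Tarion Canton − 2h30m = 16:15 UTC.
1 September 2020 is a Tuesday, so the first Monday is September 7 and the third is September 21.
1 March 2021 is a Monday, so the first Sunday is March 7 and the fourth is March 28.
At the standard offset (UTC+08:15), 16:15 UTC + 8h15m = 00:30 Taride Territory standard time (rolling into the next day, 15 October 2020).
Daylight saving runs 21 September 2020 – 28 March 2021; the standard-time date in Taride Territory, 15 October 2020, is inside that window, so Taride Territory is at UTC+09:15.
16:15 UTC + 9h15m = 01:30 Taride Territory (rolling into the next day, 15 October 2020).

01:30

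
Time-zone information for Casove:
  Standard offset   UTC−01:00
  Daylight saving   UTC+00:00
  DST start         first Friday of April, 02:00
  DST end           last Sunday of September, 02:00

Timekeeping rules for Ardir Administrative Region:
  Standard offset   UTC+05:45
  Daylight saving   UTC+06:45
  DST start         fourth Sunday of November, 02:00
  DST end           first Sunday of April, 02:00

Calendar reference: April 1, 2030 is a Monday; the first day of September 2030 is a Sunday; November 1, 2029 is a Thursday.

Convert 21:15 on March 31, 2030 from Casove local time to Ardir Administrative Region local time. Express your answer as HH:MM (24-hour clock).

05:00

1 April 2030 is a Monday, so the first Friday is April 5.
1 September 2030 is a Sunday, so Sundays fall on 1, 8, 15, 22, 29; the last is September 29.
March 31, 2030 is outside the daylight-saving period (5 April – 29 September), so Casove is on standard time, UTC−01:00.
21:15 Casove + 1h = 22:15 UTC.
1 November 2029 is a Thursday, so the first Sunday is November 4 and the fourth is November 25.
1 April 2030 is a Monday, so the first Sunday is April 7.
At the standard offset (UTC+05:45), 22:15 UTC + 5h45m = 04:00 Ardir Administrative Region standard time (rolling into the next day, 1 April 2030).
The standard-time date in Ardir Administrative Region, April 1, 2030, falls between 25 November 2029 and 7 April 2030, so daylight saving is in effect and Ardir Administrative Region is at UTC+06:45.
22:15 UTC + 6h45m = 05:00 Ardir Administrative Region (rolling into the next day, 1 April 2030).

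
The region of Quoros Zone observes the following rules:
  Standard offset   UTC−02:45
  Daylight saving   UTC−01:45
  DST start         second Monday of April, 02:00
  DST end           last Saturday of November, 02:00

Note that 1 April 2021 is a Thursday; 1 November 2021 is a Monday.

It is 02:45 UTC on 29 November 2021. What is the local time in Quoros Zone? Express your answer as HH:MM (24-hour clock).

1 April 2021 is a Thursday, so the first Monday is April 5 and the second is April 12.
1 November 2021 is a Monday, so Saturdays fall on 6, 13, 20, 27; the last is November 27.
At the standard offset (UTC−02:45), 02:45 UTC − 2h45m = 00:00 Quoros Zone standard time.
The standard-time date in Quoros Zone, 29 November 2021, is outside the daylight-saving period (12 April – 27 November), so Quoros Zone is on standard time, UTC−02:45.
02:45 UTC − 2h45m = 00:00 local.

00:00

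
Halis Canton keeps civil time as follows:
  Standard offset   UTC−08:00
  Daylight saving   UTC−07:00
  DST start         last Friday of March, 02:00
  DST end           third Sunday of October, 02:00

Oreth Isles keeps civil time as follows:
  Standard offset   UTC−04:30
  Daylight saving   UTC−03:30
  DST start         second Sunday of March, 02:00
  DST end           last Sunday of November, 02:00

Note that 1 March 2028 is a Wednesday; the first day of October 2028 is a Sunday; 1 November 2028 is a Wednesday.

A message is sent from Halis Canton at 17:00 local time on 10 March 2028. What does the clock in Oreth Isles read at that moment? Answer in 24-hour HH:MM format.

1 March 2028 is a Wednesday, so Fridays fall on 3, 10, 17, 24, 31; the last is March 31.
1 October 2028 is a Sunday, so the first Sunday is October 1 and the third is October 15.
Daylight saving runs 31 March – 15 October; 10 March 2028 is outside that window, so Halis Canton is on standard time at UTC−08:00.
17:00 Halis Canton + 8h = 01:00 UTC (rolling into the next day, 11 March 2028).
1 March 2028 is a Wednesday, so the first Sunday is March 5 and the second is March 12.
1 November 2028 is a Wednesday, so Sundays fall on 5, 12, 19, 26; the last is November 26.
At the standard offset (UTC−04:30), 01:00 UTC − 4h30m = 20:30 Oreth Isles standard time (rolling into the previous day, 10 March 2028).
The standard-time date in Oreth Isles, 10 March 2028, is outside the daylight-saving period (12 March – 26 November), so Oreth Isles is on standard time, UTC−04:30.
01:00 UTC − 4h30m = 20:30 Oreth Isles (rolling into the previous day, 10 March 2028).

20:30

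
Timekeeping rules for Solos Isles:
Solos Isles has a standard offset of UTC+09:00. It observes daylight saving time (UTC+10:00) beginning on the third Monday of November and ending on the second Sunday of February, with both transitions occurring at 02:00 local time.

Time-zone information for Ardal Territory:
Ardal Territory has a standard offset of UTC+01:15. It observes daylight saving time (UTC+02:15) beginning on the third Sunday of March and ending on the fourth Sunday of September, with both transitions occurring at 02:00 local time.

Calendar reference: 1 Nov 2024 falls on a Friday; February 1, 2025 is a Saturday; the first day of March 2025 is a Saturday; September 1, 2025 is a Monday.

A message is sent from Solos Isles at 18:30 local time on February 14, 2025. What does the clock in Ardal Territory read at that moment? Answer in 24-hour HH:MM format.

10:45

1 November 2024 is a Friday, so the first Monday is November 4 and the third is November 18.
1 February 2025 is a Saturday, so the first Sunday is February 2 and the second is February 9.
Daylight saving runs 18 November 2024 – 9 February 2025; February 14, 2025 is outside that window, so Solos Isles is on standard time at UTC+09:00.
18:30 Solos Isles − 9h = 09:30 UTC.
1 March 2025 is a Saturday, so the first Sunday is March 2 and the third is March 16.
1 September 2025 is a Monday, so the first Sunday is September 7 and the fourth is September 28.
At the standard offset (UTC+01:15), 09:30 UTC + 1h15m = 10:45 Ardal Territory standard time.
Daylight saving runs 16 March – 28 September; the standard-time date in Ardal Territory, February 14, 2025, is outside that window, so Ardal Territory is on standard time at UTC+01:15.
09:30 UTC + 1h15m = 10:45 Ardal Territory.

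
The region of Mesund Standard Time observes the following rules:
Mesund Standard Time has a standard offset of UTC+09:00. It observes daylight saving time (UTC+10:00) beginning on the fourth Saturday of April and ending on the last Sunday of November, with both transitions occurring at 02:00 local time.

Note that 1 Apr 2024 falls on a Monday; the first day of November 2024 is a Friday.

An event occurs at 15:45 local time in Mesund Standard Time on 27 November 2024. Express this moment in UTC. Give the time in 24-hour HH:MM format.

1 April 2024 is a Monday, so the first Saturday is April 6 and the fourth is April 27.
1 November 2024 is a Friday, so Sundays fall on 3, 10, 17, 24; the last is November 24.
Daylight saving runs 27 April – 24 November; 27 November 2024 is outside that window, so Mesund Standard Time is on standard time at UTC+09:00.
15:45 local − 9h = 06:45 UTC.

06:45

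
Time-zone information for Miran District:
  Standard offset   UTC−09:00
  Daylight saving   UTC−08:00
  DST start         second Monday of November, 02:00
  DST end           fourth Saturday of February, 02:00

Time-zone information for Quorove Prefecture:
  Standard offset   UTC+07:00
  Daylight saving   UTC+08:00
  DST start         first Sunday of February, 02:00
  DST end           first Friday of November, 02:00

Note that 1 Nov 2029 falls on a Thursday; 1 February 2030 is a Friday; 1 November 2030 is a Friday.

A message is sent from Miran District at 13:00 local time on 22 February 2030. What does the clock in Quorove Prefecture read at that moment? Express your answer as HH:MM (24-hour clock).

1 November 2029 is a Thursday, so the first Monday is November 5 and the second is November 12.
1 February 2030 is a Friday, so the first Saturday is February 2 and the fourth is February 23.
Daylight saving runs 12 November 2029 – 23 February 2030; 22 February 2030 is inside that window, so Miran District is at UTC−08:00.
13:00 Miran District + 8h = 21:00 UTC.
1 February 2030 is a Friday, so the first Sunday is February 3.
1 November 2030 is a Friday, so the first Friday is November 1.
At the standard offset (UTC+07:00), 21:00 UTC + 7h = 04:00 Quorove Prefecture standard time (rolling into the next day, 23 February 2030).
The standard-time date in Quorove Prefecture, 23 February 2030, lies within the daylight-saving period (3 February – 1 November), so Quorove Prefecture is on daylight time, UTC+08:00.
21:00 UTC + 8h = 05:00 Quorove Prefecture (rolling into the next day, 23 February 2030).

05:00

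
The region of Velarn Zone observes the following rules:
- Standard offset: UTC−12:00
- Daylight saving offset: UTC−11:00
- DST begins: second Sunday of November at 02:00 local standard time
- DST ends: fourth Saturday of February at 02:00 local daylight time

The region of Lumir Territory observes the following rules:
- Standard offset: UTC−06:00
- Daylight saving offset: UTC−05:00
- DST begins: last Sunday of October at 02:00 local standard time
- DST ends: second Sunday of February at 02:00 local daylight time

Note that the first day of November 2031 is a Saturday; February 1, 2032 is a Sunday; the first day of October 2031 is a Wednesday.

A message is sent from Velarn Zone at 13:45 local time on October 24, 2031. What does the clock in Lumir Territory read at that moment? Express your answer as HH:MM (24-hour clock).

1 November 2031 is a Saturday, so the first Sunday is November 2 and the second is November 9.
1 February 2032 is a Sunday, so the first Saturday is February 7 and the fourth is February 28.
October 24, 2031 does not fall between 9 November 2031 and 28 February 2032, so daylight saving is not in effect and Velarn Zone is at UTC−12:00.
13:45 Velarn Zone + 12h = 01:45 UTC (rolling into the next day, 25 October 2031).
1 October 2031 is a Wednesday, so Sundays fall on 5, 12, 19, 26; the last is October 26.
1 February 2032 is a Sunday, so the first Sunday is February 1 and the second is February 8.
At the standard offset (UTC−06:00), 01:45 UTC − 6h = 19:45 Lumir Territory standard time (rolling into the previous day, 24 October 2031).
The standard-time date in Lumir Territory, October 24, 2031, does not fall between 26 October 2031 and 8 February 2032, so daylight saving is not in effect and Lumir Territory is at UTC−06:00.
01:45 UTC − 6h = 19:45 Lumir Territory (rolling into the previous day, 24 October 2031).

19:45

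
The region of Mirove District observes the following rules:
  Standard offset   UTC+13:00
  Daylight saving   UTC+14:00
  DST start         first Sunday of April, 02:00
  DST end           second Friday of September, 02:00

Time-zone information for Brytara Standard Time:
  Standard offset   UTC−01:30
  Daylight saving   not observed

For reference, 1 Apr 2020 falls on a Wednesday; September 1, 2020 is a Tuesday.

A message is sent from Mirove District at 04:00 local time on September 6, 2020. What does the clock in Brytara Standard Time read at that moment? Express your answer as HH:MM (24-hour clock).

12:30

1 April 2020 is a Wednesday, so the first Sunday is April 5.
1 September 2020 is a Tuesday, so the first Friday is September 4 and the second is September 11.
September 6, 2020 falls between 5 April and 11 September, so daylight saving is in effect and Mirove District is at UTC+14:00.
04:00 Mirove District − 14h = 14:00 UTC (rolling into the previous day, 5 September 2020).
Brytara Standard Time stays on UTC−01:30 all year.
14:00 UTC − 1h30m = 12:30 Brytara Standard Time.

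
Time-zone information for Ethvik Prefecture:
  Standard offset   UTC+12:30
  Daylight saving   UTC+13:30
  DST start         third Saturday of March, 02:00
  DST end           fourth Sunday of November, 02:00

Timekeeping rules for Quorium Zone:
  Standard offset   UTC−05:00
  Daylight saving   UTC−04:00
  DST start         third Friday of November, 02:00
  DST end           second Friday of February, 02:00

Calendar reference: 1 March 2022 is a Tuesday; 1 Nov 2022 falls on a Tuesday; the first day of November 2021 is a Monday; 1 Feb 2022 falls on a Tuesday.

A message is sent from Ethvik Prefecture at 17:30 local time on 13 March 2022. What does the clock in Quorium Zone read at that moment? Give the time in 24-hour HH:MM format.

00:00

1 March 2022 is a Tuesday, so the first Saturday is March 5 and the third is March 19.
1 November 2022 is a Tuesday, so the first Sunday is November 6 and the fourth is November 27.
Daylight saving runs 19 March – 27 November; 13 March 2022 is outside that window, so Ethvik Prefecture is on standard time at UTC+12:30.
17:30 Ethvik Prefecture − 12h30m = 05:00 UTC.
1 November 2021 is a Monday, so the first Friday is November 5 and the third is November 19.
1 February 2022 is a Tuesday, so the first Friday is February 4 and the second is February 11.
At the standard offset (UTC−05:00), 05:00 UTC − 5h = 00:00 Quorium Zone standard time.
The standard-time date in Quorium Zone, 13 March 2022, is outside the daylight-saving period (19 November 2021 – 11 February 2022), so Quorium Zone is on standard time, UTC−05:00.
05:00 UTC − 5h = 00:00 Quorium Zone.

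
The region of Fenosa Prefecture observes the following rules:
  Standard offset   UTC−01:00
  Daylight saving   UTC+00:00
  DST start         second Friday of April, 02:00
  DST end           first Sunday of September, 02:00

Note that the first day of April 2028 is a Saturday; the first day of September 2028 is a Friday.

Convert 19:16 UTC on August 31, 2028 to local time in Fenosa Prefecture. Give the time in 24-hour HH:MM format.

1 April 2028 is a Saturday, so the first Friday is April 7 and the second is April 14.
1 September 2028 is a Friday, so the first Sunday is September 3.
At the standard offset (UTC−01:00), 19:16 UTC − 1h = 18:16 Fenosa Prefecture standard time.
Daylight saving runs 14 April – 3 September; the standard-time date in Fenosa Prefecture, August 31, 2028, is inside that window, so Fenosa Prefecture is at UTC+00:00.
19:16 UTC + 0h = 19:16 local.

19:16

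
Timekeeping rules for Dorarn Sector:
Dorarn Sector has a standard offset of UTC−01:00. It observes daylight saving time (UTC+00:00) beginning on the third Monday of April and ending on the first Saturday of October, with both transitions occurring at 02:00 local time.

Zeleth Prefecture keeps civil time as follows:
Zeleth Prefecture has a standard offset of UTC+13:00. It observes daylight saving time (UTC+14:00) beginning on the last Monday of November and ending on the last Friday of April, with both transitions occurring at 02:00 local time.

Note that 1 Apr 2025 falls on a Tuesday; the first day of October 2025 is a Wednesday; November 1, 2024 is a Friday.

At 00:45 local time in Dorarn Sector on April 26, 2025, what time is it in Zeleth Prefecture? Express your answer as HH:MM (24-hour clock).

13:45

1 April 2025 is a Tuesday, so the first Monday is April 7 and the third is April 21.
1 October 2025 is a Wednesday, so the first Saturday is October 4.
April 26, 2025 falls between 21 April and 4 October, so daylight saving is in effect and Dorarn Sector is at UTC+00:00.
00:45 Dorarn Sector − 0h = 00:45 UTC.
1 November 2024 is a Friday, so Mondays fall on 4, 11, 18, 25; the last is November 25.
1 April 2025 is a Tuesday, so Fridays fall on 4, 11, 18, 25; the last is April 25.
At the standard offset (UTC+13:00), 00:45 UTC + 13h = 13:45 Zeleth Prefecture standard time.
The standard-time date in Zeleth Prefecture, April 26, 2025, is outside the daylight-saving period (25 November 2024 – 25 April 2025), so Zeleth Prefecture is on standard time, UTC+13:00.
00:45 UTC + 13h = 13:45 Zeleth Prefecture.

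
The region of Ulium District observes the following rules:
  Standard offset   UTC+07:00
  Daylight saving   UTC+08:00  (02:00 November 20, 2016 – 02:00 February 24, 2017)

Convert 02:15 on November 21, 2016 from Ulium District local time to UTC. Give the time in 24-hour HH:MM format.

Daylight saving runs 20 November 2016 – 24 February 2017; November 21, 2016 is inside that window, so Ulium District is at UTC+08:00.
02:15 local − 8h = 18:15 UTC (rolling into the previous day, 20 November 2016).

18:15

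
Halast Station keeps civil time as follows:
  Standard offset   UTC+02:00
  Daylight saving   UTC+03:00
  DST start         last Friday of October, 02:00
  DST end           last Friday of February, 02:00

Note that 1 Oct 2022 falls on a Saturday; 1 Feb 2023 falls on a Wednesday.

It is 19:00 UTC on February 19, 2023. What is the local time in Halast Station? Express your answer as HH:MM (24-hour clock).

22:00

1 October 2022 is a Saturday, so Fridays fall on 7, 14, 21, 28; the last is October 28.
1 February 2023 is a Wednesday, so Fridays fall on 3, 10, 17, 24; the last is February 24.
At the standard offset (UTC+02:00), 19:00 UTC + 2h = 21:00 Halast Station standard time.
The standard-time date in Halast Station, February 19, 2023, lies within the daylight-saving period (28 October 2022 – 24 February 2023), so Halast Station is on daylight time, UTC+03:00.
19:00 UTC + 3h = 22:00 local.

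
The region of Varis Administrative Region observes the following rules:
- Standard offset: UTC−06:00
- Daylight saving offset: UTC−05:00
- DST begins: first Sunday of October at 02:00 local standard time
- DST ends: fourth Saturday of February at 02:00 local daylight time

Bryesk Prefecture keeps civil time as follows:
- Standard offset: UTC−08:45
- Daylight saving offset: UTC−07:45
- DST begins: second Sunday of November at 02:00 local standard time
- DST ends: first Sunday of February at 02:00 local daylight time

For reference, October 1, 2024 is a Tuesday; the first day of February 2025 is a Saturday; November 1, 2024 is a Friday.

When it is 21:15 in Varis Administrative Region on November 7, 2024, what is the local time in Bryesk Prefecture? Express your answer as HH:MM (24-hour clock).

17:30

1 October 2024 is a Tuesday, so the first Sunday is October 6.
1 February 2025 is a Saturday, so the first Saturday is February 1 and the fourth is February 22.
November 7, 2024 falls between 6 October 2024 and 22 February 2025, so daylight saving is in effect and Varis Administrative Region is at UTC−05:00.
21:15 Varis Administrative Region + 5h = 02:15 UTC (rolling into the next day, 8 November 2024).
1 November 2024 is a Friday, so the first Sunday is November 3 and the second is November 10.
1 February 2025 is a Saturday, so the first Sunday is February 2.
At the standard offset (UTC−08:45), 02:15 UTC − 8h45m = 17:30 Bryesk Prefecture standard time (rolling into the previous day, 7 November 2024).
The standard-time date in Bryesk Prefecture, November 7, 2024, is outside the daylight-saving period (10 November 2024 – 2 February 2025), so Bryesk Prefecture is on standard time, UTC−08:45.
02:15 UTC − 8h45m = 17:30 Bryesk Prefecture (rolling into the previous day, 7 November 2024).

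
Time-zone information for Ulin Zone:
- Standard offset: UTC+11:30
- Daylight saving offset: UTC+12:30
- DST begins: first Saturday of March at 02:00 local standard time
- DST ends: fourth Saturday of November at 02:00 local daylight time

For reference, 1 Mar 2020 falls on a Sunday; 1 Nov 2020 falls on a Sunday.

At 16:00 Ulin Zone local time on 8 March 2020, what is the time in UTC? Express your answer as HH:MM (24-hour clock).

1 March 2020 is a Sunday, so the first Saturday is March 7.
1 November 2020 is a Sunday, so the first Saturday is November 7 and the fourth is November 28.
8 March 2020 falls between 7 March and 28 November, so daylight saving is in effect and Ulin Zone is at UTC+12:30.
16:00 local − 12h30m = 03:30 UTC.

03:30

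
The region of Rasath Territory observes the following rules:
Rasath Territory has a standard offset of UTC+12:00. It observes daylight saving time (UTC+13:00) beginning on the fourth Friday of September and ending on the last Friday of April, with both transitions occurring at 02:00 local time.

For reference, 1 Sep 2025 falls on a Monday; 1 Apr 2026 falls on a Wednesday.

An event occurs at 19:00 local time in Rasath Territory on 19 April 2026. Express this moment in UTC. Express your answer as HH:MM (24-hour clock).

1 September 2025 is a Monday, so the first Friday is September 5 and the fourth is September 26.
1 April 2026 is a Wednesday, so Fridays fall on 3, 10, 17, 24; the last is April 24.
Daylight saving runs 26 September 2025 – 24 April 2026; 19 April 2026 is inside that window, so Rasath Territory is at UTC+13:00.
19:00 local − 13h = 06:00 UTC.

06:00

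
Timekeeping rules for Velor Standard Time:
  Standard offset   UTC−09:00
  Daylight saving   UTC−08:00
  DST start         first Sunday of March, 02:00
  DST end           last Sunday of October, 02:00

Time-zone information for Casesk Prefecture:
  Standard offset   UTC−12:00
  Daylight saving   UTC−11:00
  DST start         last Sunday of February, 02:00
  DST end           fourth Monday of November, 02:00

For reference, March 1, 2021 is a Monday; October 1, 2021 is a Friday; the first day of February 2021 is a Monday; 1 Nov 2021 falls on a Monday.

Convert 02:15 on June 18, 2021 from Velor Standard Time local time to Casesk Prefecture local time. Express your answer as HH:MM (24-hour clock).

23:15

1 March 2021 is a Monday, so the first Sunday is March 7.
1 October 2021 is a Friday, so Sundays fall on 3, 10, 17, 24, 31; the last is October 31.
Daylight saving runs 7 March – 31 October; June 18, 2021 is inside that window, so Velor Standard Time is at UTC−08:00.
02:15 Velor Standard Time + 8h = 10:15 UTC.
1 February 2021 is a Monday, so Sundays fall on 7, 14, 21, 28; the last is February 28.
1 November 2021 is a Monday, so the first Monday is November 1 and the fourth is November 22.
At the standard offset (UTC−12:00), 10:15 UTC − 12h = 22:15 Casesk Prefecture standard time (rolling into the previous day, 17 June 2021).
The standard-time date in Casesk Prefecture, June 17, 2021, falls between 28 February and 22 November, so daylight saving is in effect and Casesk Prefecture is at UTC−11:00.
10:15 UTC − 11h = 23:15 Casesk Prefecture (rolling into the previous day, 17 June 2021).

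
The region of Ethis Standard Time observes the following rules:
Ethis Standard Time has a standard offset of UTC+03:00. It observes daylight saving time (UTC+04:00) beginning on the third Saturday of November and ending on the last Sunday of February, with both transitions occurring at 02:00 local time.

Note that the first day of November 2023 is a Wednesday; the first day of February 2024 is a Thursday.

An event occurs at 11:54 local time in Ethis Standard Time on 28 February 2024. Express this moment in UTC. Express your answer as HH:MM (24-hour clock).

08:54

1 November 2023 is a Wednesday, so the first Saturday is November 4 and the third is November 18.
1 February 2024 is a Thursday, so Sundays fall on 4, 11, 18, 25; the last is February 25.
Daylight saving runs 18 November 2023 – 25 February 2024; 28 February 2024 is outside that window, so Ethis Standard Time is on standard time at UTC+03:00.
11:54 local − 3h = 08:54 UTC.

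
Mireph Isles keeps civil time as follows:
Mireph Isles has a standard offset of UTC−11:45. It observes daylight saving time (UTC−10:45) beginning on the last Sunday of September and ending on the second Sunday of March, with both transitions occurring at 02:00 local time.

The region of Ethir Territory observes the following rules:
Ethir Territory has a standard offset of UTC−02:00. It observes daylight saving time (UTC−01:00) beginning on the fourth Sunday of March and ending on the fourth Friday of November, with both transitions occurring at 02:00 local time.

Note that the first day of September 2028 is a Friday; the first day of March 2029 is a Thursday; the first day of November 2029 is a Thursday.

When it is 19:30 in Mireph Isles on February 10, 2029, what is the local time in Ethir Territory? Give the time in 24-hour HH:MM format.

1 September 2028 is a Friday, so Sundays fall on 3, 10, 17, 24; the last is September 24.
1 March 2029 is a Thursday, so the first Sunday is March 4 and the second is March 11.
Daylight saving runs 24 September 2028 – 11 March 2029; February 10, 2029 is inside that window, so Mireph Isles is at UTC−10:45.
19:30 Mireph Isles + 10h45m = 06:15 UTC (rolling into the next day, 11 February 2029).
1 March 2029 is a Thursday, so the first Sunday is March 4 and the fourth is March 25.
1 November 2029 is a Thursday, so the first Friday is November 2 and the fourth is November 23.
At the standard offset (UTC−02:00), 06:15 UTC − 2h = 04:15 Ethir Territory standard time.
The standard-time date in Ethir Territory, February 11, 2029, does not fall between 25 March and 23 November, so daylight saving is not in effect and Ethir Territory is at UTC−02:00.
06:15 UTC − 2h = 04:15 Ethir Territory.

04:15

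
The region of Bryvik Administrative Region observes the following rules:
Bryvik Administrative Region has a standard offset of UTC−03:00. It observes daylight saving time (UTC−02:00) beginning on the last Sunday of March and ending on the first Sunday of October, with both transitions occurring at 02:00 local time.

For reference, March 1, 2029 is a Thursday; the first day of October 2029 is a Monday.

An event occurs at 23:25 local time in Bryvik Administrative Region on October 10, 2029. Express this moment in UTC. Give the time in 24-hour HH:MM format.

1 March 2029 is a Thursday, so Sundays fall on 4, 11, 18, 25; the last is March 25.
1 October 2029 is a Monday, so the first Sunday is October 7.
October 10, 2029 does not fall between 25 March and 7 October, so daylight saving is not in effect and Bryvik Administrative Region is at UTC−03:00.
23:25 local + 3h = 02:25 UTC (rolling into the next day, 11 October 2029).

02:25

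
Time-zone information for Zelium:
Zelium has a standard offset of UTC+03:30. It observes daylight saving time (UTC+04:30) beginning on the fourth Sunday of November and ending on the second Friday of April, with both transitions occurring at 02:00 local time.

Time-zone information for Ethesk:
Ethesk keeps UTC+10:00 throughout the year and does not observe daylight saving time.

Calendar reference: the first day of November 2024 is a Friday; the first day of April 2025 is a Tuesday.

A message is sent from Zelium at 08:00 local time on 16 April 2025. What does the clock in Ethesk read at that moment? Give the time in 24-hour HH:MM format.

1 November 2024 is a Friday, so the first Sunday is November 3 and the fourth is November 24.
1 April 2025 is a Tuesday, so the first Friday is April 4 and the second is April 11.
16 April 2025 is outside the daylight-saving period (24 November 2024 – 11 April 2025), so Zelium is on standard time, UTC+03:30.
08:00 Zelium − 3h30m = 04:30 UTC.
Ethesk has no daylight saving, so its offset is UTC+10:00 year-round.
04:30 UTC + 10h = 14:30 Ethesk.

14:30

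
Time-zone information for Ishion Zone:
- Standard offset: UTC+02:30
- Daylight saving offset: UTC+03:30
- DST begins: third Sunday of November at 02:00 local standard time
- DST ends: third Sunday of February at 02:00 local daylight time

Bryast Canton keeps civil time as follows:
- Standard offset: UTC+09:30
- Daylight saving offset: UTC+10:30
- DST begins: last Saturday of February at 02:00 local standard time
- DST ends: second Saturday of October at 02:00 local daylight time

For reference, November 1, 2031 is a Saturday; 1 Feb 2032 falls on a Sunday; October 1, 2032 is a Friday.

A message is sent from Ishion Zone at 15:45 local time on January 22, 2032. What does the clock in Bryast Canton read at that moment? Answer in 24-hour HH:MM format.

1 November 2031 is a Saturday, so the first Sunday is November 2 and the third is November 16.
1 February 2032 is a Sunday, so the first Sunday is February 1 and the third is February 15.
January 22, 2032 lies within the daylight-saving period (16 November 2031 – 15 February 2032), so Ishion Zone is on daylight time, UTC+03:30.
15:45 Ishion Zone − 3h30m = 12:15 UTC.
1 February 2032 is a Sunday, so Saturdays fall on 7, 14, 21, 28; the last is February 28.
1 October 2032 is a Friday, so the first Saturday is October 2 and the second is October 9.
At the standard offset (UTC+09:30), 12:15 UTC + 9h30m = 21:45 Bryast Canton standard time.
The standard-time date in Bryast Canton, January 22, 2032, is outside the daylight-saving period (28 February – 9 October), so Bryast Canton is on standard time, UTC+09:30.
12:15 UTC + 9h30m = 21:45 Bryast Canton.

21:45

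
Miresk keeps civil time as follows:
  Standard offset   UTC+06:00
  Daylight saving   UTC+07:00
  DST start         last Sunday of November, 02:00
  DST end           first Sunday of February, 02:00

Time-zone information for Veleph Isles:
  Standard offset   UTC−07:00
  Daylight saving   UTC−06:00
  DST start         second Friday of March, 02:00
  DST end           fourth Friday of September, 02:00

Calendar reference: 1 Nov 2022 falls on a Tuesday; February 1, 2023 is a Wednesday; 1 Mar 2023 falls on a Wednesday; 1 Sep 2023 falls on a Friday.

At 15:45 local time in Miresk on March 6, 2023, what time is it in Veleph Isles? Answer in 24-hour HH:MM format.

1 November 2022 is a Tuesday, so Sundays fall on 6, 13, 20, 27; the last is November 27.
1 February 2023 is a Wednesday, so the first Sunday is February 5.
Daylight saving runs 27 November 2022 – 5 February 2023; March 6, 2023 is outside that window, so Miresk is on standard time at UTC+06:00.
15:45 Miresk − 6h = 09:45 UTC.
1 March 2023 is a Wednesday, so the first Friday is March 3 and the second is March 10.
1 September 2023 is a Friday, so the first Friday is September 1 and the fourth is September 22.
At the standard offset (UTC−07:00), 09:45 UTC − 7h = 02:45 Veleph Isles standard time.
The standard-time date in Veleph Isles, March 6, 2023, is outside the daylight-saving period (10 March – 22 September), so Veleph Isles is on standard time, UTC−07:00.
09:45 UTC − 7h = 02:45 Veleph Isles.

02:45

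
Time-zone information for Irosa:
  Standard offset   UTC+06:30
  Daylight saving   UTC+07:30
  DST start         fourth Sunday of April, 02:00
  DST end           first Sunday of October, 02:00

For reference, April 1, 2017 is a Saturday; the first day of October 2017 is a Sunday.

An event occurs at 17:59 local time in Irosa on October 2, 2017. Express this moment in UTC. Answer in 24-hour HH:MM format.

1 April 2017 is a Saturday, so the first Sunday is April 2 and the fourth is April 23.
1 October 2017 is a Sunday, so the first Sunday is October 1.
October 2, 2017 is outside the daylight-saving period (23 April – 1 October), so Irosa is on standard time, UTC+06:30.
17:59 local − 6h30m = 11:29 UTC.

11:29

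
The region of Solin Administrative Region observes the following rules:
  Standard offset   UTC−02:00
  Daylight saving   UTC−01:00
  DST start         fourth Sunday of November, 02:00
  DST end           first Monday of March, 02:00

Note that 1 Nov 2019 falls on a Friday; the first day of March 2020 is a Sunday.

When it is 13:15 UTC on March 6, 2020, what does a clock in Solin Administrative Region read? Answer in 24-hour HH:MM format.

1 November 2019 is a Friday, so the first Sunday is November 3 and the fourth is November 24.
1 March 2020 is a Sunday, so the first Monday is March 2.
At the standard offset (UTC−02:00), 13:15 UTC − 2h = 11:15 Solin Administrative Region standard time.
The standard-time date in Solin Administrative Region, March 6, 2020, is outside the daylight-saving period (24 November 2019 – 2 March 2020), so Solin Administrative Region is on standard time, UTC−02:00.
13:15 UTC − 2h = 11:15 local.

11:15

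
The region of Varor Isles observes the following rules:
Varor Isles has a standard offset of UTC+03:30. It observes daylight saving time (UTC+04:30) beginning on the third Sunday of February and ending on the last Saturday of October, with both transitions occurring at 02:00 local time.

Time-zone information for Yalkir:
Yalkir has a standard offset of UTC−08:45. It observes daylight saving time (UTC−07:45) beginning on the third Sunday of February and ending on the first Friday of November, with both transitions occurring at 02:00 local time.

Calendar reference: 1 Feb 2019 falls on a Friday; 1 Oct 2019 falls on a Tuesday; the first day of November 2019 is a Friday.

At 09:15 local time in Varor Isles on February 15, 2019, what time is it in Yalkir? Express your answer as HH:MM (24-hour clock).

21:00

1 February 2019 is a Friday, so the first Sunday is February 3 and the third is February 17.
1 October 2019 is a Tuesday, so Saturdays fall on 5, 12, 19, 26; the last is October 26.
February 15, 2019 does not fall between 17 February and 26 October, so daylight saving is not in effect and Varor Isles is at UTC+03:30.
09:15 Varor Isles − 3h30m = 05:45 UTC.
1 February 2019 is a Friday, so the first Sunday is February 3 and the third is February 17.
1 November 2019 is a Friday, so the first Friday is November 1.
At the standard offset (UTC−08:45), 05:45 UTC − 8h45m = 21:00 Yalkir standard time (rolling into the previous day, 14 February 2019).
The standard-time date in Yalkir, February 14, 2019, does not fall between 17 February and 1 November, so daylight saving is not in effect and Yalkir is at UTC−08:45.
05:45 UTC − 8h45m = 21:00 Yalkir (rolling into the previous day, 14 February 2019).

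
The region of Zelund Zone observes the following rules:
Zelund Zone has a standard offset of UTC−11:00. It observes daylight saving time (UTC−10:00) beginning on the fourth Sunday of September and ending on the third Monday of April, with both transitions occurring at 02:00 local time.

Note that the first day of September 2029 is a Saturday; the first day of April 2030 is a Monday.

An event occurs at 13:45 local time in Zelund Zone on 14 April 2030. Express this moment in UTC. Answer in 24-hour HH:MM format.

1 September 2029 is a Saturday, so the first Sunday is September 2 and the fourth is September 23.
1 April 2030 is a Monday, so the first Monday is April 1 and the third is April 15.
14 April 2030 falls between 23 September 2029 and 15 April 2030, so daylight saving is in effect and Zelund Zone is at UTC−10:00.
13:45 local + 10h = 23:45 UTC.

23:45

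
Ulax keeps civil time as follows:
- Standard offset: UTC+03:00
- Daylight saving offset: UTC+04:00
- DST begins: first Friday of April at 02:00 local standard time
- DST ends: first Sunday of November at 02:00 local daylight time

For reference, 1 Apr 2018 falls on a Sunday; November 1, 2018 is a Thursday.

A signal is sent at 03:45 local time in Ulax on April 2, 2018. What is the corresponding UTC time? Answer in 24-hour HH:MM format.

00:45

1 April 2018 is a Sunday, so the first Friday is April 6.
1 November 2018 is a Thursday, so the first Sunday is November 4.
April 2, 2018 does not fall between 6 April and 4 November, so daylight saving is not in effect and Ulax is at UTC+03:00.
03:45 local − 3h = 00:45 UTC.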